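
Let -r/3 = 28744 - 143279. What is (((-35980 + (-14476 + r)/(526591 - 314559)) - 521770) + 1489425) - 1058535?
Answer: -26898050391/212032 ≈ -1.2686e+5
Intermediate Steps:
r = 343605 (r = -3*(28744 - 143279) = -3*(-114535) = 343605)
(((-35980 + (-14476 + r)/(526591 - 314559)) - 521770) + 1489425) - 1058535 = (((-35980 + (-14476 + 343605)/(526591 - 314559)) - 521770) + 1489425) - 1058535 = (((-35980 + 329129/212032) - 521770) + 1489425) - 1058535 = ((-7628582231/212032 - 521770) + 1489425) - 1058535 = (-118260518871/212032 + 1489425) - 1058535 = 197545242729/212032 - 1058535 = -26898050391/212032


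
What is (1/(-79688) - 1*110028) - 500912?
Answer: -48684586721/79688 ≈ -6.1094e+5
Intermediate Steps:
(1/(-79688) - 1*110028) - 500912 = (-1/79688 - 110028) - 500912 = -8767911265/79688 - 500912 = -48684586721/79688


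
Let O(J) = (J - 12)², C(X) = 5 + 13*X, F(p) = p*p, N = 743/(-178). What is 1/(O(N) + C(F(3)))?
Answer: 31684/12154089 ≈ 0.0026069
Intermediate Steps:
N = -743/178 (N = 743*(-1/178) = -743/178 ≈ -4.1742)
F(p) = p²
O(J) = (-12 + J)²
1/(O(N) + C(F(3))) = 1/((-12 - 743/178)² + (5 + 13*3²)) = 1/((-2879/178)² + (5 + 13*9)) = 1/(8288641/31684 + (5 + 117)) = 1/(8288641/31684 + 122) = 1/(12154089/31684) = 31684/12154089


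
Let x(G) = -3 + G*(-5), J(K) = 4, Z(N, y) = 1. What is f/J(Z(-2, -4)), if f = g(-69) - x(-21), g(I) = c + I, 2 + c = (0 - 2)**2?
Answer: -169/4 ≈ -42.250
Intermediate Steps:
c = 2 (c = -2 + (0 - 2)**2 = -2 + (-2)**2 = -2 + 4 = 2)
x(G) = -3 - 5*G
g(I) = 2 + I
f = -169 (f = (2 - 69) - (-3 - 5*(-21)) = -67 - (-3 + 105) = -67 - 1*102 = -67 - 102 = -169)
f/J(Z(-2, -4)) = -169/4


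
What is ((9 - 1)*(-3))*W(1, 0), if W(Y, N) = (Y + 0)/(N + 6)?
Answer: -4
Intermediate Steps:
W(Y, N) = Y/(6 + N)
((9 - 1)*(-3))*W(1, 0) = ((9 - 1)*(-3))*(1/(6 + 0)) = (8*(-3))*(1/6) = -24/6 = -24*⅙ = -4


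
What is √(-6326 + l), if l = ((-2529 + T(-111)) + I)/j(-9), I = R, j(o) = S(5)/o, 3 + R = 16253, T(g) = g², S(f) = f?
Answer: 2*I*√332510/5 ≈ 230.65*I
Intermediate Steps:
R = 16250 (R = -3 + 16253 = 16250)
j(o) = 5/o
I = 16250
l = -234378/5 (l = ((-2529 + (-111)²) + 16250)/((5/(-9))) = ((-2529 + 12321) + 16250)/((5*(-⅑))) = (9792 + 16250)/(-5/9) = 26042*(-9/5) = -234378/5 ≈ -46876.)
√(-6326 + l) = √(-6326 - 234378/5) = √(-266008/5) = 2*I*√332510/5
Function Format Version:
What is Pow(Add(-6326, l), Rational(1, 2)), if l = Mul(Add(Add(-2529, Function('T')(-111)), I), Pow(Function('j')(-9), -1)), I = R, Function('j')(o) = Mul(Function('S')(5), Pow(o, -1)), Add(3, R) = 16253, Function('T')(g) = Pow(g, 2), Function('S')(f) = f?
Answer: Mul(Rational(2, 5), I, Pow(332510, Rational(1, 2))) ≈ Mul(230.65, I)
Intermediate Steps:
R = 16250 (R = Add(-3, 16253) = 16250)
Function('j')(o) = Mul(5, Pow(o, -1))
I = 16250
l = Rational(-234378, 5) (l = Mul(Add(Add(-2529, Pow(-111, 2)), 16250), Pow(Mul(5, Pow(-9, -1)), -1)) = Mul(Add(Add(-2529, 12321), 16250), Pow(Mul(5, Rational(-1, 9)), -1)) = Mul(Add(9792, 16250), Pow(Rational(-5, 9), -1)) = Mul(26042, Rational(-9, 5)) = Rational(-234378, 5) ≈ -46876.)
Pow(Add(-6326, l), Rational(1, 2)) = Pow(Add(-6326, Rational(-234378, 5)), Rational(1, 2)) = Pow(Rational(-266008, 5), Rational(1, 2)) = Mul(Rational(2, 5), I, Pow(332510, Rational(1, 2)))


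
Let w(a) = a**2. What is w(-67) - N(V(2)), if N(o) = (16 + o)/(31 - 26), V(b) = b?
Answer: 22427/5 ≈ 4485.4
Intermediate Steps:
N(o) = 16/5 + o/5 (N(o) = (16 + o)/5 = (16 + o)*(1/5) = 16/5 + o/5)
w(-67) - N(V(2)) = (-67)**2 - (16/5 + (1/5)*2) = 4489 - (16/5 + 2/5) = 4489 - 1*18/5 = 4489 - 18/5 = 22427/5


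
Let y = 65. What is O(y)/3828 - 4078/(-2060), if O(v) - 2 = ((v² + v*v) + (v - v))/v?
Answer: 60161/29870 ≈ 2.0141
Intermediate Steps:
O(v) = 2 + 2*v (O(v) = 2 + ((v² + v*v) + (v - v))/v = 2 + ((v² + v²) + 0)/v = 2 + (2*v² + 0)/v = 2 + (2*v²)/v = 2 + 2*v)
O(y)/3828 - 4078/(-2060) = (2 + 2*65)/3828 - 4078/(-2060) = (2 + 130)*(1/3828) - 4078*(-1/2060) = 132*(1/3828) + 2039/1030 = 1/29 + 2039/1030 = 60161/29870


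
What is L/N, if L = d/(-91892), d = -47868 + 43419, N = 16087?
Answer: 4449/1478266604 ≈ 3.0096e-6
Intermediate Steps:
d = -4449
L = 4449/91892 (L = -4449/(-91892) = -4449*(-1/91892) = 4449/91892 ≈ 0.048416)
L/N = (4449/91892)/16087 = (4449/91892)*(1/16087) = 4449/1478266604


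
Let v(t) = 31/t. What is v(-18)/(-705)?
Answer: 31/12690 ≈ 0.0024429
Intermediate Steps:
v(-18)/(-705) = (31/(-18))/(-705) = (31*(-1/18))*(-1/705) = -31/18*(-1/705) = 31/12690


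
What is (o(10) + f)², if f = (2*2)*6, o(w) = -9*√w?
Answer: 1386 - 432*√10 ≈ 19.896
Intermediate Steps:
f = 24 (f = 4*6 = 24)
(o(10) + f)² = (-9*√10 + 24)² = (24 - 9*√10)²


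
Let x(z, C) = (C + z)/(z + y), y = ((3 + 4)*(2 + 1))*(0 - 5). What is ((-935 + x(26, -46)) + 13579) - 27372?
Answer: -1163492/79 ≈ -14728.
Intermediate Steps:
y = -105 (y = (7*3)*(-5) = 21*(-5) = -105)
x(z, C) = (C + z)/(-105 + z) (x(z, C) = (C + z)/(z - 105) = (C + z)/(-105 + z))
((-935 + x(26, -46)) + 13579) - 27372 = ((-935 + (-46 + 26)/(-105 + 26)) + 13579) - 27372 = ((-935 - 20/(-79)) + 13579) - 27372 = ((-935 - 1/79*(-20)) + 13579) - 27372 = ((-935 + 20/79) + 13579) - 27372 = (-73845/79 + 13579) - 27372 = 998896/79 - 27372 = -1163492/79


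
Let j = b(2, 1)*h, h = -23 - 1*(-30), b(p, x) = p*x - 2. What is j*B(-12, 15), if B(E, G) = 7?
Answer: 0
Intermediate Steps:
b(p, x) = -2 + p*x
h = 7 (h = -23 + 30 = 7)
j = 0 (j = (-2 + 2*1)*7 = (-2 + 2)*7 = 0*7 = 0)
j*B(-12, 15) = 0*7 = 0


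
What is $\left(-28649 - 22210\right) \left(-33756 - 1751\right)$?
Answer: $1805850513$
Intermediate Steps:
$\left(-28649 - 22210\right) \left(-33756 - 1751\right) = \left(-50859\right) \left(-35507\right) = 1805850513$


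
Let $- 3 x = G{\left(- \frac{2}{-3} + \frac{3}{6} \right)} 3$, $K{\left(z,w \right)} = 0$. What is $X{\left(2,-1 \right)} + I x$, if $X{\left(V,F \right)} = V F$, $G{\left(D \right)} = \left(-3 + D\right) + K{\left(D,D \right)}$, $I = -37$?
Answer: $- \frac{419}{6} \approx -69.833$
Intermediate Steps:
$G{\left(D \right)} = -3 + D$ ($G{\left(D \right)} = \left(-3 + D\right) + 0 = -3 + D$)
$X{\left(V,F \right)} = F V$
$x = \frac{11}{6}$ ($x = - \frac{\left(-3 + \left(- \frac{2}{-3} + \frac{3}{6}\right)\right) 3}{3} = - \frac{\left(-3 + \left(\left(-2\right) \left(- \frac{1}{3}\right) + 3 \cdot \frac{1}{6}\right)\right) 3}{3} = - \frac{\left(-3 + \left(\frac{2}{3} + \frac{1}{2}\right)\right) 3}{3} = - \frac{\left(-3 + \frac{7}{6}\right) 3}{3} = - \frac{\left(- \frac{11}{6}\right) 3}{3} = \left(- \frac{1}{3}\right) \left(- \frac{11}{2}\right) = \frac{11}{6} \approx 1.8333$)
$X{\left(2,-1 \right)} + I x = \left(-1\right) 2 - \frac{407}{6} = -2 - \frac{407}{6} = - \frac{419}{6}$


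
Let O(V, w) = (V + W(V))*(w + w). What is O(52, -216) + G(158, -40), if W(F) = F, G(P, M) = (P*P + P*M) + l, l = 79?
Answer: -26205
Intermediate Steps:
G(P, M) = 79 + P² + M*P (G(P, M) = (P*P + P*M) + 79 = (P² + M*P) + 79 = 79 + P² + M*P)
O(V, w) = 4*V*w (O(V, w) = (V + V)*(w + w) = (2*V)*(2*w) = 4*V*w)
O(52, -216) + G(158, -40) = 4*52*(-216) + (79 + 158² - 40*158) = -44928 + (79 + 24964 - 6320) = -44928 + 18723 = -26205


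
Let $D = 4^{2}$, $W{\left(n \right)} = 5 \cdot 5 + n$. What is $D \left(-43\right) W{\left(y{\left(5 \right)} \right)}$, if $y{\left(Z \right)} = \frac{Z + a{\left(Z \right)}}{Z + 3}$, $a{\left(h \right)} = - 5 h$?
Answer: $-15480$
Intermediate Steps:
$y{\left(Z \right)} = - \frac{4 Z}{3 + Z}$ ($y{\left(Z \right)} = \frac{Z - 5 Z}{Z + 3} = \frac{\left(-4\right) Z}{3 + Z} = - \frac{4 Z}{3 + Z}$)
$W{\left(n \right)} = 25 + n$
$D = 16$
$D \left(-43\right) W{\left(y{\left(5 \right)} \right)} = 16 \left(-43\right) \left(25 - \frac{20}{3 + 5}\right) = - 688 \left(25 - \frac{20}{8}\right) = - 688 \left(25 - 20 \cdot \frac{1}{8}\right) = - 688 \left(25 - \frac{5}{2}\right) = \left(-688\right) \frac{45}{2} = -15480$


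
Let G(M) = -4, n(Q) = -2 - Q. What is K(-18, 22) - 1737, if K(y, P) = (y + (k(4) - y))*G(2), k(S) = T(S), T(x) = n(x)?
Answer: -1713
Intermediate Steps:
T(x) = -2 - x
k(S) = -2 - S
K(y, P) = 24 (K(y, P) = (y + ((-2 - 1*4) - y))*(-4) = (y + ((-2 - 4) - y))*(-4) = (y + (-6 - y))*(-4) = -6*(-4) = 24)
K(-18, 22) - 1737 = 24 - 1737 = -1713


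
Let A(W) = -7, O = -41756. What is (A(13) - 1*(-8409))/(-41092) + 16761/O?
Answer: -259894231/428959388 ≈ -0.60587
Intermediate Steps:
(A(13) - 1*(-8409))/(-41092) + 16761/O = (-7 - 1*(-8409))/(-41092) + 16761/(-41756) = (-7 + 8409)*(-1/41092) + 16761*(-1/41756) = 8402*(-1/41092) - 16761/41756 = -4201/20546 - 16761/41756 = -259894231/428959388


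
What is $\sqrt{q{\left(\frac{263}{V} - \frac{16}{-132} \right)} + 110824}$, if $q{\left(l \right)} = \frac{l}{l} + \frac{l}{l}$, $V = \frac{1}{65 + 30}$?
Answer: $3 \sqrt{12314} \approx 332.91$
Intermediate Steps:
$V = \frac{1}{95} \approx 0.010526$
$q{\left(l \right)} = 2$ ($q{\left(l \right)} = 1 + 1 = 2$)
$\sqrt{q{\left(\frac{263}{V} - \frac{16}{-132} \right)} + 110824} = \sqrt{2 + 110824} = \sqrt{110826} = 3 \sqrt{12314}$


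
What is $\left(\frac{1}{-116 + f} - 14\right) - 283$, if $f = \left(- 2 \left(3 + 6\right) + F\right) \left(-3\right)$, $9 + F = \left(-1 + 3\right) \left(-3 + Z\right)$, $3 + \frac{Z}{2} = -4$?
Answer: $- \frac{19898}{67} \approx -296.98$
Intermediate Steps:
$Z = -14$ ($Z = -6 + 2 \left(-4\right) = -6 - 8 = -14$)
$F = -43$ ($F = -9 + \left(-1 + 3\right) \left(-3 - 14\right) = -9 + 2 \left(-17\right) = -9 - 34 = -43$)
$f = 183$ ($f = \left(- 2 \left(3 + 6\right) - 43\right) \left(-3\right) = \left(\left(-2\right) 9 - 43\right) \left(-3\right) = \left(-18 - 43\right) \left(-3\right) = \left(-61\right) \left(-3\right) = 183$)
$\left(\frac{1}{-116 + f} - 14\right) - 283 = \left(\frac{1}{-116 + 183} - 14\right) - 283 = \left(\frac{1}{67} - 14\right) - 283 = - \frac{937}{67} - 283 = - \frac{19898}{67}$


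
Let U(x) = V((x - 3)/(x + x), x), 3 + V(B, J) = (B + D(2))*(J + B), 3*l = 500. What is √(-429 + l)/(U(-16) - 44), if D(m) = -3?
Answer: -1024*I*√2361/30501 ≈ -1.6313*I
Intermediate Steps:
l = 500/3 (l = (⅓)*500 = 500/3 ≈ 166.67)
V(B, J) = -3 + (-3 + B)*(B + J) (V(B, J) = -3 + (B - 3)*(J + B) = -3 + (-3 + B)*(B + J))
U(x) = -9/2 - 5*x/2 - 3*(-3 + x)/(2*x) + (-3 + x)²/(4*x²) (U(x) = -3 + ((x - 3)/(x + x))² - 3*(x - 3)/(x + x) - 3*x + ((x - 3)/(x + x))*x = -3 + ((-3 + x)/((2*x)))² - 3*(-3 + x)/(2*x) - 3*x + ((-3 + x)/((2*x)))*x = -3 + ((-3 + x)*(1/(2*x)))² - 3*(-3 + x)*1/(2*x) - 3*x + ((-3 + x)*(1/(2*x)))*x = -3 + ((-3 + x)/(2*x))² - 3*(-3 + x)/(2*x) - 3*x + ((-3 + x)/(2*x))*x = -3 + (-3 + x)²/(4*x²) - 3*(-3 + x)/(2*x) - 3*x + (-3/2 + x/2) = -9/2 - 5*x/2 - 3*(-3 + x)/(2*x) + (-3 + x)²/(4*x²))
√(-429 + l)/(U(-16) - 44) = √(-429 + 500/3)/((-23/4 + 3/(-16) - 5/2*(-16) + (9/4)/(-16)²) - 44) = √(-787/3)/((-23/4 + 3*(-1/16) + 40 + (9/4)*(1/256)) - 44) = (I*√2361/3)/((-23/4 - 3/16 + 40 + 9/1024) - 44) = (I*√2361/3)/(34889/1024 - 44) = (I*√2361/3)/(-10167/1024) = (I*√2361/3)*(-1024/10167) = -1024*I*√2361/30501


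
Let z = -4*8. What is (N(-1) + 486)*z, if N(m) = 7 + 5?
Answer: -15936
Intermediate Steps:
N(m) = 12
z = -32
(N(-1) + 486)*z = (12 + 486)*(-32) = 498*(-32) = -15936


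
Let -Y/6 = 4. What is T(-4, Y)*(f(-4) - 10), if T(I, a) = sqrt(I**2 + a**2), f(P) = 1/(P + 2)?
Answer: -42*sqrt(37) ≈ -255.48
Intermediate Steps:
f(P) = 1/(2 + P)
Y = -24 (Y = -6*4 = -24)
T(-4, Y)*(f(-4) - 10) = sqrt((-4)**2 + (-24)**2)*(1/(2 - 4) - 10) = sqrt(16 + 576)*(1/(-2) - 10) = sqrt(592)*(-1/2 - 10) = (4*sqrt(37))*(-21/2) = -42*sqrt(37)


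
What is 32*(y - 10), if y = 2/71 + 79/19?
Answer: -250976/1349 ≈ -186.05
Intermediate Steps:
y = 5647/1349 (y = 2*(1/71) + 79*(1/19) = 2/71 + 79/19 = 5647/1349 ≈ 4.1861)
32*(y - 10) = 32*(5647/1349 - 10) = 32*(-7843/1349) = -250976/1349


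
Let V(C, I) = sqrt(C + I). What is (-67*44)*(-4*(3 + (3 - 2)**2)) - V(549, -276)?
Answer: 47168 - sqrt(273) ≈ 47152.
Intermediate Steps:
(-67*44)*(-4*(3 + (3 - 2)**2)) - V(549, -276) = (-67*44)*(-4*(3 + (3 - 2)**2)) - sqrt(549 - 276) = -(-11792)*(3 + 1**2) - sqrt(273) = -(-11792)*(3 + 1) - sqrt(273) = -(-11792)*4 - sqrt(273) = -2948*(-16) - sqrt(273) = 47168 - sqrt(273)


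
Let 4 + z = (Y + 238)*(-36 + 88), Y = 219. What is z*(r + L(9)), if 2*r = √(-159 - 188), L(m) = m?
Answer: 213840 + 11880*I*√347 ≈ 2.1384e+5 + 2.213e+5*I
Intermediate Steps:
r = I*√347/2 (r = √(-159 - 188)/2 = √(-347)/2 = (I*√347)/2 = I*√347/2 ≈ 9.314*I)
z = 23760 (z = -4 + (219 + 238)*(-36 + 88) = -4 + 457*52 = -4 + 23764 = 23760)
z*(r + L(9)) = 23760*(I*√347/2 + 9) = 23760*(9 + I*√347/2) = 213840 + 11880*I*√347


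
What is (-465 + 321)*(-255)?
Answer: 36720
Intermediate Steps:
(-465 + 321)*(-255) = -144*(-255) = 36720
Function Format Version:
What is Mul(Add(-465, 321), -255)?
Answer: 36720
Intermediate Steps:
Mul(Add(-465, 321), -255) = Mul(-144, -255) = 36720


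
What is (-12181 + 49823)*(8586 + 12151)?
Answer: 780582154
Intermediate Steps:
(-12181 + 49823)*(8586 + 12151) = 37642*20737 = 780582154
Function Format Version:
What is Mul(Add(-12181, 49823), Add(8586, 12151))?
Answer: 780582154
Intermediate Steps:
Mul(Add(-12181, 49823), Add(8586, 12151)) = Mul(37642, 20737) = 780582154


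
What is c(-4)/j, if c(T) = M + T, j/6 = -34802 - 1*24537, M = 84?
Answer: -40/178017 ≈ -0.00022470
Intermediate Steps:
j = -356034 (j = 6*(-34802 - 1*24537) = 6*(-34802 - 24537) = 6*(-59339) = -356034)
c(T) = 84 + T
c(-4)/j = (84 - 4)/(-356034) = 80*(-1/356034) = -40/178017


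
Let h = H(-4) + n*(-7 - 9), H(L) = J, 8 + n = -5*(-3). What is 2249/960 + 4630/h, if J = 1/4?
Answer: -5591299/143040 ≈ -39.089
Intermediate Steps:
J = 1/4 ≈ 0.25000
n = 7 (n = -8 - 5*(-3) = -8 + 15 = 7)
H(L) = 1/4
h = -447/4 (h = 1/4 + 7*(-7 - 9) = 1/4 + 7*(-16) = 1/4 - 112 = -447/4 ≈ -111.75)
2249/960 + 4630/h = 2249/960 + 4630/(-447/4) = 2249*(1/960) + 4630*(-4/447) = 2249/960 - 18520/447 = -5591299/143040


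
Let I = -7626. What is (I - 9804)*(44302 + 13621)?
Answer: -1009597890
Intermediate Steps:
(I - 9804)*(44302 + 13621) = (-7626 - 9804)*(44302 + 13621) = -17430*57923 = -1009597890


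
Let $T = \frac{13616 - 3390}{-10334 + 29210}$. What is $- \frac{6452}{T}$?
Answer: $- \frac{60893976}{5113} \approx -11910.0$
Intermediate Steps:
$T = \frac{5113}{9438}$ ($T = \frac{10226}{18876} = 10226 \cdot \frac{1}{18876} = \frac{5113}{9438} \approx 0.54175$)
$- \frac{6452}{T} = - \frac{6452}{\frac{5113}{9438}} = \left(-6452\right) \frac{9438}{5113} = - \frac{60893976}{5113}$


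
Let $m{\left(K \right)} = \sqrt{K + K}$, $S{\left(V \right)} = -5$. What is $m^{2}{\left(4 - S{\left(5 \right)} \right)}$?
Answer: $18$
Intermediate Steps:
$m{\left(K \right)} = \sqrt{2} \sqrt{K}$ ($m{\left(K \right)} = \sqrt{2 K} = \sqrt{2} \sqrt{K}$)
$m^{2}{\left(4 - S{\left(5 \right)} \right)} = \left(\sqrt{2} \sqrt{4 - -5}\right)^{2} = \left(\sqrt{2} \sqrt{4 + 5}\right)^{2} = \left(\sqrt{2} \sqrt{9}\right)^{2} = \left(\sqrt{2} \cdot 3\right)^{2} = \left(3 \sqrt{2}\right)^{2} = 18$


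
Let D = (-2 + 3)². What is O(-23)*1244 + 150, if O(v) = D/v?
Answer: 2206/23 ≈ 95.913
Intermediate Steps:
D = 1 (D = 1² = 1)
O(v) = 1/v
O(-23)*1244 + 150 = 1244/(-23) + 150 = -1/23*1244 + 150 = -1244/23 + 150 = 2206/23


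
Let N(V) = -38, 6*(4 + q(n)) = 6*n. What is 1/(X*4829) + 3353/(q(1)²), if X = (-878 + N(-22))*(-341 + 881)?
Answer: 889892369519/2388616560 ≈ 372.56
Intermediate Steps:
q(n) = -4 + n (q(n) = -4 + (6*n)/6 = -4 + n)
X = -494640 (X = (-878 - 38)*(-341 + 881) = -916*540 = -494640)
1/(X*4829) + 3353/(q(1)²) = 1/(-494640*4829) + 3353/((-4 + 1)²) = -1/494640*1/4829 + 3353/((-3)²) = -1/2388616560 + 3353/9 = 889892369519/2388616560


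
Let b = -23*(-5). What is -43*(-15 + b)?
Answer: -4300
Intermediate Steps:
b = 115
-43*(-15 + b) = -43*(-15 + 115) = -43*100 = -4300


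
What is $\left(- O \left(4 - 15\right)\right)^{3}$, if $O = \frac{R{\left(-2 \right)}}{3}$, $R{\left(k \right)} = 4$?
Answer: $\frac{85184}{27} \approx 3155.0$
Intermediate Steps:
$O = \frac{4}{3} \approx 1.3333$
$\left(- O \left(4 - 15\right)\right)^{3} = \left(\left(-1\right) \frac{4}{3} \left(4 - 15\right)\right)^{3} = \left(- \frac{4 \left(4 - 15\right)}{3}\right)^{3} = \left(\left(- \frac{4}{3}\right) \left(-11\right)\right)^{3} = \left(\frac{44}{3}\right)^{3} = \frac{85184}{27}$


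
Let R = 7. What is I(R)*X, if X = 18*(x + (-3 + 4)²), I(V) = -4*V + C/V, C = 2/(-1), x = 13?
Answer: -7128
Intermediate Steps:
C = -2 (C = 2*(-1) = -2)
I(V) = -4*V - 2/V
X = 252 (X = 18*(13 + (-3 + 4)²) = 18*(13 + 1²) = 18*(13 + 1) = 18*14 = 252)
I(R)*X = (-4*7 - 2/7)*252 = (-28 - 2*⅐)*252 = (-28 - 2/7)*252 = -198/7*252 = -7128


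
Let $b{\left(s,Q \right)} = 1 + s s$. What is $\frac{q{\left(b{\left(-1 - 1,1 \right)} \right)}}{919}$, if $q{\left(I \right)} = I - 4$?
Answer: $\frac{1}{919} \approx 0.0010881$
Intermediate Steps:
$b{\left(s,Q \right)} = 1 + s^{2}$
$q{\left(I \right)} = -4 + I$
$\frac{q{\left(b{\left(-1 - 1,1 \right)} \right)}}{919} = \frac{-4 + \left(1 + \left(-1 - 1\right)^{2}\right)}{919} = \left(-4 + \left(1 + \left(-1 - 1\right)^{2}\right)\right) \frac{1}{919} = \left(-4 + \left(1 + \left(-2\right)^{2}\right)\right) \frac{1}{919} = \left(-4 + \left(1 + 4\right)\right) \frac{1}{919} = \left(-4 + 5\right) \frac{1}{919} = 1 \cdot \frac{1}{919} = \frac{1}{919}$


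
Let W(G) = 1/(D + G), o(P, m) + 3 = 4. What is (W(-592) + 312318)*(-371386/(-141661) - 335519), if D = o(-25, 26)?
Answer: -8773007929158442601/83721651 ≈ -1.0479e+11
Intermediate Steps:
o(P, m) = 1 (o(P, m) = -3 + 4 = 1)
D = 1
W(G) = 1/(1 + G)
(W(-592) + 312318)*(-371386/(-141661) - 335519) = (1/(1 - 592) + 312318)*(-371386/(-141661) - 335519) = (1/(-591) + 312318)*(-371386*(-1/141661) - 335519) = (-1/591 + 312318)*(371386/141661 - 335519) = (184579937/591)*(-47529585673/141661) = -8773007929158442601/83721651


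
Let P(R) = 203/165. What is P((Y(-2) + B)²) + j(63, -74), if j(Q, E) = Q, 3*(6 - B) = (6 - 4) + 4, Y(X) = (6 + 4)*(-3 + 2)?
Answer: 10598/165 ≈ 64.230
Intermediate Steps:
Y(X) = -10 (Y(X) = 10*(-1) = -10)
B = 4 (B = 6 - ((6 - 4) + 4)/3 = 6 - (2 + 4)/3 = 6 - ⅓*6 = 6 - 2 = 4)
P(R) = 203/165 (P(R) = 203*(1/165) = 203/165)
P((Y(-2) + B)²) + j(63, -74) = 203/165 + 63 = 10598/165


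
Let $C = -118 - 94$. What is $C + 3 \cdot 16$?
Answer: $-164$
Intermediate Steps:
$C = -212$
$C + 3 \cdot 16 = -212 + 3 \cdot 16 = -212 + 48 = -164$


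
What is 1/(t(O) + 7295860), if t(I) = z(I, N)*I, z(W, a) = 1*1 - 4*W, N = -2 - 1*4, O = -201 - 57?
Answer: 1/7029346 ≈ 1.4226e-7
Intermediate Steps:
O = -258
N = -6 (N = -2 - 4 = -6)
z(W, a) = 1 - 4*W
t(I) = I*(1 - 4*I) (t(I) = (1 - 4*I)*I = I*(1 - 4*I))
1/(t(O) + 7295860) = 1/(-258*(1 - 4*(-258)) + 7295860) = 1/(-258*(1 + 1032) + 7295860) = 1/(-258*1033 + 7295860) = 1/(-266514 + 7295860) = 1/7029346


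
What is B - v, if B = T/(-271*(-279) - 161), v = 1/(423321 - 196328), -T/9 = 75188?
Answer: -38401105651/4281541966 ≈ -8.9690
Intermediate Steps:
T = -676692 (T = -9*75188 = -676692)
v = 1/226993 ≈ 4.4054e-6
B = -169173/18862 (B = -676692/(-271*(-279) - 161) = -676692/(75609 - 161) = -676692/75448 = -676692*1/75448 = -169173/18862 ≈ -8.9690)
B - v = -169173/18862 - 1*1/226993 = -169173/18862 - 1/226993 = -38401105651/4281541966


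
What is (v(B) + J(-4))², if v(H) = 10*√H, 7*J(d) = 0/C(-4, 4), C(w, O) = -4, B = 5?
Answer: 500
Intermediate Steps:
J(d) = 0 (J(d) = (0/(-4))/7 = (0*(-¼))/7 = (⅐)*0 = 0)
(v(B) + J(-4))² = (10*√5 + 0)² = (10*√5)² = 500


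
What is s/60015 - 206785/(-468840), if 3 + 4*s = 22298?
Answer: 66770661/125055256 ≈ 0.53393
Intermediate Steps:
s = 22295/4 (s = -¾ + (¼)*22298 = -¾ + 11149/2 = 22295/4 ≈ 5573.8)
s/60015 - 206785/(-468840) = (22295/4)/60015 - 206785/(-468840) = (22295/4)*(1/60015) - 206785*(-1/468840) = 4459/48012 + 41357/93768 = 66770661/125055256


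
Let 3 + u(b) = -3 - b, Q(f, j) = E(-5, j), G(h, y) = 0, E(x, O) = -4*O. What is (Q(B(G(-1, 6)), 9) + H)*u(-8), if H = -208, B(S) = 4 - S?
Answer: -488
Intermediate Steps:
Q(f, j) = -4*j
u(b) = -6 - b (u(b) = -3 + (-3 - b) = -6 - b)
(Q(B(G(-1, 6)), 9) + H)*u(-8) = (-4*9 - 208)*(-6 - 1*(-8)) = (-36 - 208)*(-6 + 8) = -244*2 = -488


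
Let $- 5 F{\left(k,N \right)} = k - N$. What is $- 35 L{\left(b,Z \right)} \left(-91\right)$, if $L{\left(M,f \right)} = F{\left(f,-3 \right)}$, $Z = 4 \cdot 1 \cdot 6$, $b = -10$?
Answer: $-17199$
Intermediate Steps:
$Z = 24$ ($Z = 4 \cdot 6 = 24$)
$F{\left(k,N \right)} = - \frac{k}{5} + \frac{N}{5}$ ($F{\left(k,N \right)} = - \frac{k - N}{5} = - \frac{k}{5} + \frac{N}{5}$)
$L{\left(M,f \right)} = - \frac{3}{5} - \frac{f}{5}$ ($L{\left(M,f \right)} = - \frac{f}{5} + \frac{1}{5} \left(-3\right) = - \frac{f}{5} - \frac{3}{5} = - \frac{3}{5} - \frac{f}{5}$)
$- 35 L{\left(b,Z \right)} \left(-91\right) = - 35 \left(- \frac{3}{5} - \frac{24}{5}\right) \left(-91\right) = \left(-35\right) \left(- \frac{27}{5}\right) \left(-91\right) = 189 \left(-91\right) = -17199$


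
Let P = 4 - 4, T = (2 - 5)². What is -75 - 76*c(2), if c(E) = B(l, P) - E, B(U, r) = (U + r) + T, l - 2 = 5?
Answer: -1139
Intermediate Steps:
T = 9 (T = (-3)² = 9)
l = 7 (l = 2 + 5 = 7)
P = 0
B(U, r) = 9 + U + r (B(U, r) = (U + r) + 9 = 9 + U + r)
c(E) = 16 - E (c(E) = (9 + 7 + 0) - E = 16 - E)
-75 - 76*c(2) = -75 - 76*(16 - 1*2) = -75 - 76*(16 - 2) = -75 - 76*14 = -75 - 1064 = -1139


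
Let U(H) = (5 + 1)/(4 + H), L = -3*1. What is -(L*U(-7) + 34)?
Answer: -40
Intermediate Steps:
L = -3
U(H) = 6/(4 + H)
-(L*U(-7) + 34) = -(-18/(4 - 7) + 34) = -(-18/(-3) + 34) = -(-18*(-1)/3 + 34) = -(-3*(-2) + 34) = -(6 + 34) = -1*40 = -40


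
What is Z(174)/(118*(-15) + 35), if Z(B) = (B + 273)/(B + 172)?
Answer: -447/600310 ≈ -0.00074462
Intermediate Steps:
Z(B) = (273 + B)/(172 + B)
Z(174)/(118*(-15) + 35) = ((273 + 174)/(172 + 174))/(118*(-15) + 35) = (447/346)/(-1770 + 35) = ((1/346)*447)/(-1735) = (447/346)*(-1/1735) = -447/600310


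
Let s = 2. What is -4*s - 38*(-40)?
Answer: 1512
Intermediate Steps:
-4*s - 38*(-40) = -4*2 - 38*(-40) = -8 + 1520 = 1512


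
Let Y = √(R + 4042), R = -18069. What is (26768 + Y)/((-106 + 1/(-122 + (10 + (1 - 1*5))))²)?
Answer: 360190208/151216209 + 174928*I*√83/151216209 ≈ 2.382 + 0.010539*I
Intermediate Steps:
Y = 13*I*√83 (Y = √(-18069 + 4042) = √(-14027) = 13*I*√83 ≈ 118.44*I)
(26768 + Y)/((-106 + 1/(-122 + (10 + (1 - 1*5))))²) = (26768 + 13*I*√83)/((-106 + 1/(-122 + (10 + (1 - 1*5))))²) = (26768 + 13*I*√83)/((-106 + 1/(-122 + (10 + (1 - 5))))²) = (26768 + 13*I*√83)/((-106 + 1/(-122 + (10 - 4)))²) = (26768 + 13*I*√83)/((-106 + 1/(-122 + 6))²) = (26768 + 13*I*√83)/((-106 + 1/(-116))²) = (26768 + 13*I*√83)/((-106 - 1/116)²) = (26768 + 13*I*√83)/((-12297/116)²) = (26768 + 13*I*√83)/(151216209/13456) = (26768 + 13*I*√83)*(13456/151216209) = 360190208/151216209 + 174928*I*√83/151216209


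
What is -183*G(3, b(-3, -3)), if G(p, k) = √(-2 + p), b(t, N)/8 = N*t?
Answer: -183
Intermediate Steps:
b(t, N) = 8*N*t (b(t, N) = 8*(N*t) = 8*N*t)
-183*G(3, b(-3, -3)) = -183*√(-2 + 3) = -183*√1 = -183*1 = -183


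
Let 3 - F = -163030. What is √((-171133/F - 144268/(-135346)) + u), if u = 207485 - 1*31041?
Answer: √21477752530373061177943181/11032932209 ≈ 420.05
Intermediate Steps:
F = 163033 (F = 3 - 1*(-163030) = 3 + 163030 = 163033)
u = 176444 (u = 207485 - 31041 = 176444)
√((-171133/F - 144268/(-135346)) + u) = √((-171133/163033 - 144268/(-135346)) + 176444) = √((-171133*1/163033 - 144268*(-1/135346)) + 176444) = √((-171133/163033 + 72134/67673) + 176444) = √(179138913/11032932209 + 176444) = √(1946694869823709/11032932209) = √21477752530373061177943181/11032932209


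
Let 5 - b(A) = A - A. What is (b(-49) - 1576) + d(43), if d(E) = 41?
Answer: -1530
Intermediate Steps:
b(A) = 5 (b(A) = 5 - (A - A) = 5 - 1*0 = 5 + 0 = 5)
(b(-49) - 1576) + d(43) = (5 - 1576) + 41 = -1571 + 41 = -1530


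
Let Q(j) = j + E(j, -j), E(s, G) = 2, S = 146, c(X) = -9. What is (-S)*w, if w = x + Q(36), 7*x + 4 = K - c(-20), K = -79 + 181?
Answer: -54458/7 ≈ -7779.7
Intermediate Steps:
K = 102
x = 107/7 (x = -4/7 + (102 - 1*(-9))/7 = -4/7 + (102 + 9)/7 = -4/7 + (⅐)*111 = -4/7 + 111/7 = 107/7 ≈ 15.286)
Q(j) = 2 + j (Q(j) = j + 2 = 2 + j)
w = 373/7 (w = 107/7 + (2 + 36) = 107/7 + 38 = 373/7 ≈ 53.286)
(-S)*w = -1*146*(373/7) = -146*373/7 = -54458/7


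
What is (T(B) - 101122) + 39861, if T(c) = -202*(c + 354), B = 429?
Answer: -219427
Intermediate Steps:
T(c) = -71508 - 202*c (T(c) = -202*(354 + c) = -71508 - 202*c)
(T(B) - 101122) + 39861 = ((-71508 - 202*429) - 101122) + 39861 = ((-71508 - 86658) - 101122) + 39861 = (-158166 - 101122) + 39861 = -259288 + 39861 = -219427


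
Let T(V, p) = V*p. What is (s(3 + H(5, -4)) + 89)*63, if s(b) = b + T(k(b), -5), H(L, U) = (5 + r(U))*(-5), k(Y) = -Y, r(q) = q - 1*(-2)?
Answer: 1071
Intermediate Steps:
r(q) = 2 + q (r(q) = q + 2 = 2 + q)
H(L, U) = -35 - 5*U (H(L, U) = (5 + (2 + U))*(-5) = (7 + U)*(-5) = -35 - 5*U)
s(b) = 6*b (s(b) = b - b*(-5) = b + 5*b = 6*b)
(s(3 + H(5, -4)) + 89)*63 = (6*(3 + (-35 - 5*(-4))) + 89)*63 = (6*(3 + (-35 + 20)) + 89)*63 = (6*(3 - 15) + 89)*63 = (6*(-12) + 89)*63 = (-72 + 89)*63 = 17*63 = 1071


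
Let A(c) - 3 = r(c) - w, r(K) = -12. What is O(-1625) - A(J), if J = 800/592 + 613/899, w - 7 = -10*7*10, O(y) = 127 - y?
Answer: 1068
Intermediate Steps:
w = -693 (w = 7 - 10*7*10 = 7 - 70*10 = 7 - 700 = -693)
J = 67631/33263 (J = 800*(1/592) + 613*(1/899) = 50/37 + 613/899 = 67631/33263 ≈ 2.0332)
A(c) = 684 (A(c) = 3 + (-12 - 1*(-693)) = 3 + (-12 + 693) = 3 + 681 = 684)
O(-1625) - A(J) = (127 - 1*(-1625)) - 1*684 = (127 + 1625) - 684 = 1752 - 684 = 1068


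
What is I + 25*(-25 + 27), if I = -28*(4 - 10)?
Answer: 218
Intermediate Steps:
I = 168 (I = -28*(-6) = 168)
I + 25*(-25 + 27) = 168 + 25*(-25 + 27) = 168 + 25*2 = 168 + 50 = 218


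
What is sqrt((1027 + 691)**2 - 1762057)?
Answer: 3*sqrt(132163) ≈ 1090.6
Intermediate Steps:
sqrt((1027 + 691)**2 - 1762057) = sqrt(1718**2 - 1762057) = sqrt(2951524 - 1762057) = sqrt(1189467) = 3*sqrt(132163)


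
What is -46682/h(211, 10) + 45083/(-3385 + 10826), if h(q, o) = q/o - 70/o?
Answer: -3467250917/1049181 ≈ -3304.7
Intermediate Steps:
h(q, o) = -70/o + q/o
-46682/h(211, 10) + 45083/(-3385 + 10826) = -46682*10/(-70 + 211) + 45083/(-3385 + 10826) = -46682/((⅒)*141) + 45083/7441 = -46682/141/10 + 45083*(1/7441) = -46682*10/141 + 45083/7441 = -466820/141 + 45083/7441 = -3467250917/1049181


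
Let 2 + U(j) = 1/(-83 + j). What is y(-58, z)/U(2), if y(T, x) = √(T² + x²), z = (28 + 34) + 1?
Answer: -81*√7333/163 ≈ -42.554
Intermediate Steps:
z = 63 (z = 62 + 1 = 63)
U(j) = -2 + 1/(-83 + j)
y(-58, z)/U(2) = √((-58)² + 63²)/(((167 - 2*2)/(-83 + 2))) = √(3364 + 3969)/(((167 - 4)/(-81))) = √7333/((-1/81*163)) = √7333/(-163/81) = √7333*(-81/163) = -81*√7333/163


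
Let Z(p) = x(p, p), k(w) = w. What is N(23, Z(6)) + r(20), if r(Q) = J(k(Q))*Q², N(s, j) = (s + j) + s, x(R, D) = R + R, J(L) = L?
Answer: 8058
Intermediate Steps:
x(R, D) = 2*R
Z(p) = 2*p
N(s, j) = j + 2*s (N(s, j) = (j + s) + s = j + 2*s)
r(Q) = Q³ (r(Q) = Q*Q² = Q³)
N(23, Z(6)) + r(20) = (2*6 + 2*23) + 20³ = (12 + 46) + 8000 = 58 + 8000 = 8058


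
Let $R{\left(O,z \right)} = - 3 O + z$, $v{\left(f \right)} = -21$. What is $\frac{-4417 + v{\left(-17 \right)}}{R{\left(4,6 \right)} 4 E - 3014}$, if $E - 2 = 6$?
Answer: $\frac{317}{229} \approx 1.3843$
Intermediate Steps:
$E = 8$ ($E = 2 + 6 = 8$)
$R{\left(O,z \right)} = z - 3 O$
$\frac{-4417 + v{\left(-17 \right)}}{R{\left(4,6 \right)} 4 E - 3014} = \frac{-4417 - 21}{\left(6 - 12\right) 4 \cdot 8 - 3014} = - \frac{4438}{\left(6 - 12\right) 4 \cdot 8 - 3014} = - \frac{4438}{\left(-6\right) 4 \cdot 8 - 3014} = - \frac{4438}{\left(-24\right) 8 - 3014} = - \frac{4438}{-192 - 3014} = - \frac{4438}{-3206} = \left(-4438\right) \left(- \frac{1}{3206}\right) = \frac{317}{229}$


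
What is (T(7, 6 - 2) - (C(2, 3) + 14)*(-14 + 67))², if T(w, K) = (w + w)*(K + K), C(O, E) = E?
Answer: 622521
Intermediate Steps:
T(w, K) = 4*K*w (T(w, K) = (2*w)*(2*K) = 4*K*w)
(T(7, 6 - 2) - (C(2, 3) + 14)*(-14 + 67))² = (4*(6 - 2)*7 - (3 + 14)*(-14 + 67))² = (4*4*7 - 17*53)² = (112 - 1*901)² = (112 - 901)² = (-789)² = 622521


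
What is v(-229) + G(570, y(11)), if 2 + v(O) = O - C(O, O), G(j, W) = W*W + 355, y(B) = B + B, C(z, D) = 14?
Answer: 594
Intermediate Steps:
y(B) = 2*B
G(j, W) = 355 + W² (G(j, W) = W² + 355 = 355 + W²)
v(O) = -16 + O (v(O) = -2 + (O - 1*14) = -2 + (O - 14) = -2 + (-14 + O) = -16 + O)
v(-229) + G(570, y(11)) = (-16 - 229) + (355 + (2*11)²) = -245 + (355 + 22²) = -245 + (355 + 484) = -245 + 839 = 594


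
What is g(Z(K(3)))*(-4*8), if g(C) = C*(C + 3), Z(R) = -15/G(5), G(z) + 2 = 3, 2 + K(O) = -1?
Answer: -5760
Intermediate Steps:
K(O) = -3 (K(O) = -2 - 1 = -3)
G(z) = 1 (G(z) = -2 + 3 = 1)
Z(R) = -15 (Z(R) = -15/1 = -15*1 = -15)
g(C) = C*(3 + C)
g(Z(K(3)))*(-4*8) = (-15*(3 - 15))*(-4*8) = -15*(-12)*(-32) = 180*(-32) = -5760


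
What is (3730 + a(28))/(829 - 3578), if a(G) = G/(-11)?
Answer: -41002/30239 ≈ -1.3559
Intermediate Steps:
a(G) = -G/11 (a(G) = G*(-1/11) = -G/11)
(3730 + a(28))/(829 - 3578) = (3730 - 1/11*28)/(829 - 3578) = (3730 - 28/11)/(-2749) = (41002/11)*(-1/2749) = -41002/30239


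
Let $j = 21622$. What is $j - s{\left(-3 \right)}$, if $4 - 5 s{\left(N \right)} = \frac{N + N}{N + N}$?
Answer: $\frac{108107}{5} \approx 21621.0$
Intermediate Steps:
$s{\left(N \right)} = \frac{3}{5}$ ($s{\left(N \right)} = \frac{4}{5} - \frac{\left(N + N\right) \frac{1}{N + N}}{5} = \frac{4}{5} - \frac{2 N \frac{1}{2 N}}{5} = \frac{4}{5} - \frac{1}{5} = \frac{3}{5}$)
$j - s{\left(-3 \right)} = 21622 - \frac{3}{5} = \frac{108107}{5}$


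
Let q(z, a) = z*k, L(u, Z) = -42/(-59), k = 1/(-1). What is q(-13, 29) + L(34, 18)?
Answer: 809/59 ≈ 13.712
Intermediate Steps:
k = -1
L(u, Z) = 42/59 (L(u, Z) = -42*(-1/59) = 42/59)
q(z, a) = -z (q(z, a) = z*(-1) = -z)
q(-13, 29) + L(34, 18) = -1*(-13) + 42/59 = 13 + 42/59 = 809/59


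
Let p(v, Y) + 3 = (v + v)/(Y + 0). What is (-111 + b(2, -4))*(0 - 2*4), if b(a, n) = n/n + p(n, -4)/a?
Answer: 884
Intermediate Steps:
p(v, Y) = -3 + 2*v/Y (p(v, Y) = -3 + (v + v)/(Y + 0) = -3 + (2*v)/Y = -3 + 2*v/Y)
b(a, n) = 1 + (-3 - n/2)/a (b(a, n) = n/n + (-3 + 2*n/(-4))/a = 1 + (-3 + 2*n*(-¼))/a = 1 + (-3 - n/2)/a)
(-111 + b(2, -4))*(0 - 2*4) = (-111 + (-3 + 2 - ½*(-4))/2)*(0 - 2*4) = (-111 + (-3 + 2 + 2)/2)*(0 - 8) = (-111 + (½)*1)*(-8) = (-111 + ½)*(-8) = -221/2*(-8) = 884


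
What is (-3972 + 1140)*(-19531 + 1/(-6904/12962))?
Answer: 47738665044/863 ≈ 5.5317e+7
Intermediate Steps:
(-3972 + 1140)*(-19531 + 1/(-6904/12962)) = -2832*(-19531 + 1/(-6904*1/12962)) = -2832*(-19531 + 1/(-3452/6481)) = -2832*(-19531 - 6481/3452) = -2832*(-67427493/3452) = 47738665044/863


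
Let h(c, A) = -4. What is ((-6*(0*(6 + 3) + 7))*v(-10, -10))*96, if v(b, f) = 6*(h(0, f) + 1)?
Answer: 72576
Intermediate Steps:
v(b, f) = -18 (v(b, f) = 6*(-4 + 1) = 6*(-3) = -18)
((-6*(0*(6 + 3) + 7))*v(-10, -10))*96 = (-6*(0*(6 + 3) + 7)*(-18))*96 = (-6*(0*9 + 7)*(-18))*96 = (-6*(0 + 7)*(-18))*96 = (-6*7*(-18))*96 = -42*(-18)*96 = 756*96 = 72576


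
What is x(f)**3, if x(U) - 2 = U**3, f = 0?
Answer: 8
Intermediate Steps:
x(U) = 2 + U**3
x(f)**3 = (2 + 0**3)**3 = (2 + 0)**3 = 2**3 = 8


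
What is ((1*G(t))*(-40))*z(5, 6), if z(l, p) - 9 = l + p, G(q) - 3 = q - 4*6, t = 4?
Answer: 13600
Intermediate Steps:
G(q) = -21 + q (G(q) = 3 + (q - 4*6) = 3 + (q - 24) = 3 + (-24 + q) = -21 + q)
z(l, p) = 9 + l + p (z(l, p) = 9 + (l + p) = 9 + l + p)
((1*G(t))*(-40))*z(5, 6) = ((1*(-21 + 4))*(-40))*(9 + 5 + 6) = ((1*(-17))*(-40))*20 = -17*(-40)*20 = 680*20 = 13600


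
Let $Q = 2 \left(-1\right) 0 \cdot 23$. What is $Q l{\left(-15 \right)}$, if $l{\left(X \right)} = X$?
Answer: $0$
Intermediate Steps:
$Q = 0$ ($Q = \left(-2\right) 0 \cdot 23 = 0 \cdot 23 = 0$)
$Q l{\left(-15 \right)} = 0 \left(-15\right) = 0$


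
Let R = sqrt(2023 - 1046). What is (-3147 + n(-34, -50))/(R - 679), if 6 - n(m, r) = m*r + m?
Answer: 296723/41824 + 437*sqrt(977)/41824 ≈ 7.4212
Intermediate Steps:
R = sqrt(977) ≈ 31.257
n(m, r) = 6 - m - m*r (n(m, r) = 6 - (m*r + m) = 6 - (m + m*r) = 6 + (-m - m*r) = 6 - m - m*r)
(-3147 + n(-34, -50))/(R - 679) = (-3147 + (6 - 1*(-34) - 1*(-34)*(-50)))/(sqrt(977) - 679) = (-3147 + (6 + 34 - 1700))/(-679 + sqrt(977)) = (-3147 - 1660)/(-679 + sqrt(977)) = -4807/(-679 + sqrt(977))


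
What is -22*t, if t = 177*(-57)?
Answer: 221958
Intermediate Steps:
t = -10089
-22*t = -22*(-10089) = 221958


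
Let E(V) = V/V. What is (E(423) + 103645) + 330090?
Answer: 433736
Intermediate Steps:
E(V) = 1
(E(423) + 103645) + 330090 = (1 + 103645) + 330090 = 103646 + 330090 = 433736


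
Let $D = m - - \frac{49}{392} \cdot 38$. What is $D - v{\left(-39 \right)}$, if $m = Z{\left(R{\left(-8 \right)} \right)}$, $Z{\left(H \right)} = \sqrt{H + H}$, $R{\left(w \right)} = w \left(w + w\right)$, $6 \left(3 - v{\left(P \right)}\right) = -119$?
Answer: $- \frac{25}{12} \approx -2.0833$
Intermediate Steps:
$v{\left(P \right)} = \frac{137}{6}$ ($v{\left(P \right)} = 3 - - \frac{119}{6} = 3 + \frac{119}{6} = \frac{137}{6}$)
$R{\left(w \right)} = 2 w^{2}$ ($R{\left(w \right)} = w 2 w = 2 w^{2}$)
$Z{\left(H \right)} = \sqrt{2} \sqrt{H}$ ($Z{\left(H \right)} = \sqrt{2 H} = \sqrt{2} \sqrt{H}$)
$m = 16$ ($m = \sqrt{2} \sqrt{2 \left(-8\right)^{2}} = \sqrt{2} \sqrt{2 \cdot 64} = \sqrt{2} \sqrt{128} = \sqrt{2} \cdot 8 \sqrt{2} = 16$)
$D = \frac{83}{4}$ ($D = 16 - - \frac{49}{392} \cdot 38 = 16 - \left(-49\right) \frac{1}{392} \cdot 38 = 16 - \left(- \frac{1}{8}\right) 38 = 16 - - \frac{19}{4} = 16 + \frac{19}{4} = \frac{83}{4} \approx 20.75$)
$D - v{\left(-39 \right)} = \frac{83}{4} - \frac{137}{6} = - \frac{25}{12}$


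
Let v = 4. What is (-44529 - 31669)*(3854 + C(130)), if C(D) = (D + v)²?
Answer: -1661878380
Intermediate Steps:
C(D) = (4 + D)² (C(D) = (D + 4)² = (4 + D)²)
(-44529 - 31669)*(3854 + C(130)) = (-44529 - 31669)*(3854 + (4 + 130)²) = -76198*(3854 + 134²) = -76198*(3854 + 17956) = -76198*21810 = -1661878380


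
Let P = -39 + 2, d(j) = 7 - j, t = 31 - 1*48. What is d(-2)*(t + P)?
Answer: -486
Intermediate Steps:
t = -17 (t = 31 - 48 = -17)
P = -37
d(-2)*(t + P) = (7 - 1*(-2))*(-17 - 37) = (7 + 2)*(-54) = 9*(-54) = -486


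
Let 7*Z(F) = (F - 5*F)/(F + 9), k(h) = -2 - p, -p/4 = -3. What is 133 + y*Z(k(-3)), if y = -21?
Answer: 833/5 ≈ 166.60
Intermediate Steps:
p = 12 (p = -4*(-3) = 12)
k(h) = -14 (k(h) = -2 - 1*12 = -2 - 12 = -14)
Z(F) = -4*F/(7*(9 + F)) (Z(F) = ((F - 5*F)/(F + 9))/7 = ((-4*F)/(9 + F))/7 = (-4*F/(9 + F))/7 = -4*F/(7*(9 + F)))
133 + y*Z(k(-3)) = 133 - (-84)*(-14)/(63 + 7*(-14)) = 133 - (-84)*(-14)/(63 - 98) = 133 - (-84)*(-14)/(-35) = 133 - (-84)*(-14)*(-1)/35 = 133 - 21*(-8/5) = 133 + 168/5 = 833/5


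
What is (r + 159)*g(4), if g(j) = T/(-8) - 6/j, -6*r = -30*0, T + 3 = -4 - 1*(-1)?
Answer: -477/4 ≈ -119.25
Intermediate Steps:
T = -6 (T = -3 + (-4 - 1*(-1)) = -3 + (-4 + 1) = -3 - 3 = -6)
r = 0 (r = -(-5)*0 = -⅙*0 = 0)
g(j) = ¾ - 6/j (g(j) = -6/(-8) - 6/j = -6*(-⅛) - 6/j = ¾ - 6/j)
(r + 159)*g(4) = (0 + 159)*(¾ - 6/4) = 159*(¾ - 6*¼) = 159*(¾ - 3/2) = 159*(-¾) = -477/4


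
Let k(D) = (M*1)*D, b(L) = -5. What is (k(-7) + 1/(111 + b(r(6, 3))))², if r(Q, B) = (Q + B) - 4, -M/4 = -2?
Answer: 35224225/11236 ≈ 3134.9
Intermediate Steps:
M = 8 (M = -4*(-2) = 8)
r(Q, B) = -4 + B + Q (r(Q, B) = (B + Q) - 4 = -4 + B + Q)
k(D) = 8*D (k(D) = (8*1)*D = 8*D)
(k(-7) + 1/(111 + b(r(6, 3))))² = (8*(-7) + 1/(111 - 5))² = (-56 + 1/106)² = (-5935/106)² = 35224225/11236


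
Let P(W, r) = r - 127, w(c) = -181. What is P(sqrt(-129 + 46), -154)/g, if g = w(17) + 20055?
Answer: -281/19874 ≈ -0.014139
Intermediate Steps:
P(W, r) = -127 + r
g = 19874 (g = -181 + 20055 = 19874)
P(sqrt(-129 + 46), -154)/g = (-127 - 154)/19874 = -281*1/19874 = -281/19874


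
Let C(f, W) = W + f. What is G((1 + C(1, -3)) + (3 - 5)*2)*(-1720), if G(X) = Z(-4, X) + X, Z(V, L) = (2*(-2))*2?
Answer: 22360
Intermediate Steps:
Z(V, L) = -8 (Z(V, L) = -4*2 = -8)
G(X) = -8 + X
G((1 + C(1, -3)) + (3 - 5)*2)*(-1720) = (-8 + ((1 + (-3 + 1)) + (3 - 5)*2))*(-1720) = (-8 + ((1 - 2) - 2*2))*(-1720) = (-8 + (-1 - 4))*(-1720) = (-8 - 5)*(-1720) = -13*(-1720) = 22360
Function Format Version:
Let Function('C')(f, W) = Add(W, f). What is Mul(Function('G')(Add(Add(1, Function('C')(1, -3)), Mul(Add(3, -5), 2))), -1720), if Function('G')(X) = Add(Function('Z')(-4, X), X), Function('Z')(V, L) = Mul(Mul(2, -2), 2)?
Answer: 22360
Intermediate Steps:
Function('Z')(V, L) = -8 (Function('Z')(V, L) = Mul(-4, 2) = -8)
Function('G')(X) = Add(-8, X)
Mul(Function('G')(Add(Add(1, Function('C')(1, -3)), Mul(Add(3, -5), 2))), -1720) = Mul(Add(-8, Add(Add(1, Add(-3, 1)), Mul(Add(3, -5), 2))), -1720) = Mul(Add(-8, Add(Add(1, -2), Mul(-2, 2))), -1720) = Mul(Add(-8, Add(-1, -4)), -1720) = Mul(Add(-8, -5), -1720) = Mul(-13, -1720) = 22360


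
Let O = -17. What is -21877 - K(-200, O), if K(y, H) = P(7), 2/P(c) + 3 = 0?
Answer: -65629/3 ≈ -21876.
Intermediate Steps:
P(c) = -2/3 (P(c) = 2/(-3 + 0) = 2/(-3) = 2*(-1/3) = -2/3)
K(y, H) = -2/3
-21877 - K(-200, O) = -21877 - 1*(-2/3) = -21877 + 2/3 = -65629/3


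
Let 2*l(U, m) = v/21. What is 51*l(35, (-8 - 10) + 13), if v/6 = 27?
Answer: 1377/7 ≈ 196.71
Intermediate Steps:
v = 162 (v = 6*27 = 162)
l(U, m) = 27/7 (l(U, m) = (162/21)/2 = (162*(1/21))/2 = (1/2)*(54/7) = 27/7)
51*l(35, (-8 - 10) + 13) = 51*(27/7) = 1377/7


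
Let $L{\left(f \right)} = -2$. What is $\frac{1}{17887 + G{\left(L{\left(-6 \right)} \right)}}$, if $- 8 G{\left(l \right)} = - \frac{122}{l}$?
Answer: $\frac{8}{143035} \approx 5.593 \cdot 10^{-5}$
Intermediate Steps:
$G{\left(l \right)} = \frac{61}{4 l}$ ($G{\left(l \right)} = - \frac{\left(-122\right) \frac{1}{l}}{8} = \frac{61}{4 l}$)
$\frac{1}{17887 + G{\left(L{\left(-6 \right)} \right)}} = \frac{1}{17887 + \frac{61}{4 \left(-2\right)}} = \frac{1}{17887 + \frac{61}{4} \left(- \frac{1}{2}\right)} = \frac{1}{17887 - \frac{61}{8}} = \frac{1}{\frac{143035}{8}} = \frac{8}{143035}$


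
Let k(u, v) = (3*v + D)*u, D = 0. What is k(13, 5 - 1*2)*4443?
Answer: 519831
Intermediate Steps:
k(u, v) = 3*u*v (k(u, v) = (3*v + 0)*u = (3*v)*u = 3*u*v)
k(13, 5 - 1*2)*4443 = (3*13*(5 - 1*2))*4443 = (3*13*(5 - 2))*4443 = (3*13*3)*4443 = 117*4443 = 519831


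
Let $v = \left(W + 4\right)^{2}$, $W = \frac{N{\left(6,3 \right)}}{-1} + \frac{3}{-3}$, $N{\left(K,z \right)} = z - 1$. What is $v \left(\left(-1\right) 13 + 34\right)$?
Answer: $21$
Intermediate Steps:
$N{\left(K,z \right)} = -1 + z$
$W = -3$ ($W = \frac{-1 + 3}{-1} + \frac{3}{-3} = 2 \left(-1\right) + 3 \left(- \frac{1}{3}\right) = -2 - 1 = -3$)
$v = 1$ ($v = \left(-3 + 4\right)^{2} = 1^{2} = 1$)
$v \left(\left(-1\right) 13 + 34\right) = 1 \left(\left(-1\right) 13 + 34\right) = 1 \left(-13 + 34\right) = 1 \cdot 21 = 21$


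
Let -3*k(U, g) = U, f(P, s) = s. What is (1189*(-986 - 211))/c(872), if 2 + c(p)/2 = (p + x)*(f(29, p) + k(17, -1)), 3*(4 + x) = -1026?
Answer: -4269699/2734136 ≈ -1.5616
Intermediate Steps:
x = -346 (x = -4 + (1/3)*(-1026) = -4 - 342 = -346)
k(U, g) = -U/3
c(p) = -4 + 2*(-346 + p)*(-17/3 + p) (c(p) = -4 + 2*((p - 346)*(p - 1/3*17)) = -4 + 2*((-346 + p)*(p - 17/3)) = -4 + 2*((-346 + p)*(-17/3 + p)) = -4 + 2*(-346 + p)*(-17/3 + p))
(1189*(-986 - 211))/c(872) = (1189*(-986 - 211))/(11752/3 + 2*872**2 - 2110/3*872) = (1189*(-1197))/(11752/3 + 2*760384 - 1839920/3) = -1423233/(11752/3 + 1520768 - 1839920/3) = -1423233/2734136/3 = -1423233*3/2734136 = -4269699/2734136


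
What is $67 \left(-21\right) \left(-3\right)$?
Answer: $4221$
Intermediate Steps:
$67 \left(-21\right) \left(-3\right) = \left(-1407\right) \left(-3\right) = 4221$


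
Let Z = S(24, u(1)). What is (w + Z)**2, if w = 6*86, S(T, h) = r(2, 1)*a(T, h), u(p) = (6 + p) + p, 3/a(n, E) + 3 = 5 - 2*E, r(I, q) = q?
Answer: 52142841/196 ≈ 2.6604e+5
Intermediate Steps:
a(n, E) = 3/(2 - 2*E) (a(n, E) = 3/(-3 + (5 - 2*E)) = 3/(2 - 2*E))
u(p) = 6 + 2*p
S(T, h) = -3/(-2 + 2*h) (S(T, h) = 1*(-3/(-2 + 2*h)) = -3/(-2 + 2*h))
w = 516
Z = -3/14 (Z = -3/(-2 + 2*(6 + 2*1)) = -3/(-2 + 2*(6 + 2)) = -3/(-2 + 2*8) = -3/(-2 + 16) = -3/14 ≈ -0.21429)
(w + Z)**2 = (516 - 3/14)**2 = (7221/14)**2 = 52142841/196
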